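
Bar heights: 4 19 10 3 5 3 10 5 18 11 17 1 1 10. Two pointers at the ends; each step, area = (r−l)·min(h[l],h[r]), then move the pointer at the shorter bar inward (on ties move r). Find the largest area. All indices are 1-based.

[1,14] min(4,10)*13=52 best=52 * → l++
[2,14] min(19,10)*12=120 best=120 * → r--
[2,13] min(19,1)*11=11 best=120 → r--
[2,12] min(19,1)*10=10 best=120 → r--
[2,11] min(19,17)*9=153 best=153 * → r--
[2,10] min(19,11)*8=88 best=153 → r--
[2,9] min(19,18)*7=126 best=153 → r--
[2,8] min(19,5)*6=30 best=153 → r--
[2,7] min(19,10)*5=50 best=153 → r--
[2,6] min(19,3)*4=12 best=153 → r--
[2,5] min(19,5)*3=15 best=153 → r--
[2,4] min(19,3)*2=6 best=153 → r--
[2,3] min(19,10)*1=10 best=153 → r--

max area = 153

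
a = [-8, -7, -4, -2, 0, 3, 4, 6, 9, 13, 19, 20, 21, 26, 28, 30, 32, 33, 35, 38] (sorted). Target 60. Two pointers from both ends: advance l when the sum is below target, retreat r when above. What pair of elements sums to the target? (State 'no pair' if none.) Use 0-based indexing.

(28, 32)

[0,19] -8+38=30 <60 → l++
[1,19] -7+38=31 <60 → l++
[2,19] -4+38=34 <60 → l++
[3,19] -2+38=36 <60 → l++
[4,19] 0+38=38 <60 → l++
[5,19] 3+38=41 <60 → l++
[6,19] 4+38=42 <60 → l++
[7,19] 6+38=44 <60 → l++
[8,19] 9+38=47 <60 → l++
[9,19] 13+38=51 <60 → l++
[10,19] 19+38=57 <60 → l++
[11,19] 20+38=58 <60 → l++
[12,19] 21+38=59 <60 → l++
[13,19] 26+38=64 >60 → r--
[13,18] 26+35=61 >60 → r--
[13,17] 26+33=59 <60 → l++
[14,17] 28+33=61 >60 → r--
[14,16] 28+32=60 → found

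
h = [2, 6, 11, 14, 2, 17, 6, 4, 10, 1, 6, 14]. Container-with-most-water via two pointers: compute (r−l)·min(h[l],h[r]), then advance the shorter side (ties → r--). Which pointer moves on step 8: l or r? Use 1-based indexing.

[1,12] min(2,14)*11=22 best=22 * → l++
[2,12] min(6,14)*10=60 best=60 * → l++
[3,12] min(11,14)*9=99 best=99 * → l++
[4,12] min(14,14)*8=112 best=112 * → r--
[4,11] min(14,6)*7=42 best=112 → r--
[4,10] min(14,1)*6=6 best=112 → r--
[4,9] min(14,10)*5=50 best=112 → r--
[4,8] min(14,4)*4=16 best=112 → r--

r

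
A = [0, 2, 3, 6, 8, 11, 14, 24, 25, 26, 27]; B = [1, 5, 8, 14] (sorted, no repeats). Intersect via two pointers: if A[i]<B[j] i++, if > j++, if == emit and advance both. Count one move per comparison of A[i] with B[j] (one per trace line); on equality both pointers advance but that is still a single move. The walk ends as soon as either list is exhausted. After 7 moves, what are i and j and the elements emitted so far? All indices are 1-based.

i=6, j=4, emitted=[8]

i=1 j=1: 0<1, i++
i=2 j=1: 2>1, j++
i=2 j=2: 2<5, i++
i=3 j=2: 3<5, i++
i=4 j=2: 6>5, j++
i=4 j=3: 6<8, i++
i=5 j=3: 8==8 emit, i++,j++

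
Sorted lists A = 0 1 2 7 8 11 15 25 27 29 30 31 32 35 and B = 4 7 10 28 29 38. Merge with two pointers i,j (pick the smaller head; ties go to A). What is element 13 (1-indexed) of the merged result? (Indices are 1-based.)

merged[13] = 28

[i=1,j=1] A[i]=0<=B[j]=4 take 0 → i++
[i=2,j=1] A[i]=1<=B[j]=4 take 1 → i++
[i=3,j=1] A[i]=2<=B[j]=4 take 2 → i++
[i=4,j=1] A[i]=7>B[j]=4 take 4 → j++
[i=4,j=2] A[i]=7<=B[j]=7 take 7 → i++
[i=5,j=2] A[i]=8>B[j]=7 take 7 → j++
[i=5,j=3] A[i]=8<=B[j]=10 take 8 → i++
[i=6,j=3] A[i]=11>B[j]=10 take 10 → j++
[i=6,j=4] A[i]=11<=B[j]=28 take 11 → i++
[i=7,j=4] A[i]=15<=B[j]=28 take 15 → i++
[i=8,j=4] A[i]=25<=B[j]=28 take 25 → i++
[i=9,j=4] A[i]=27<=B[j]=28 take 27 → i++
[i=10,j=4] A[i]=29>B[j]=28 take 28 → j++
[i=10,j=5] A[i]=29<=B[j]=29 take 29 → i++
[i=11,j=5] A[i]=30>B[j]=29 take 29 → j++
[i=11,j=6] A[i]=30<=B[j]=38 take 30 → i++
[i=12,j=6] A[i]=31<=B[j]=38 take 31 → i++
[i=13,j=6] A[i]=32<=B[j]=38 take 32 → i++
[i=14,j=6] A[i]=35<=B[j]=38 take 35 → i++
[i=15,j=6] A done, take B[j]=38 → j++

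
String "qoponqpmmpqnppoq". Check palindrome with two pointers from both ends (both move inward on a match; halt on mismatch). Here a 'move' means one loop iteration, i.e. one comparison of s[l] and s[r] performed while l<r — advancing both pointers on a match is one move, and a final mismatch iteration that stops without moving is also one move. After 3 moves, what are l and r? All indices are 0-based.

l=3, r=12

l=0 r=15: 'q'=='q', l++,r--
l=1 r=14: 'o'=='o', l++,r--
l=2 r=13: 'p'=='p', l++,r--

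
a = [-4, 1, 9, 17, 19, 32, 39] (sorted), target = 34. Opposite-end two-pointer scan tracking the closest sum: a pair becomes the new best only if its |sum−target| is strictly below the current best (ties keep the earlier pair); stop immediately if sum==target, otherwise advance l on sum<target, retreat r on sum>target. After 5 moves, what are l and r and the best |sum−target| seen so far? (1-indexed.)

l=1 r=7: -4+39=35 d=1 *, r--
l=1 r=6: -4+32=28 d=6, l++
l=2 r=6: 1+32=33 d=1, l++
l=3 r=6: 9+32=41 d=7, r--
l=3 r=5: 9+19=28 d=6, l++

l=4, r=5, best |Δ|=1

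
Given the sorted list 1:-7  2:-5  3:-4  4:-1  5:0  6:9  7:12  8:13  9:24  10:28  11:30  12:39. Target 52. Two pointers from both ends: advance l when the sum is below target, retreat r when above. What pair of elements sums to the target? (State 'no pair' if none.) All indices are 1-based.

(13, 39)

[1,12] -7+39=32 <52 → l++
[2,12] -5+39=34 <52 → l++
[3,12] -4+39=35 <52 → l++
[4,12] -1+39=38 <52 → l++
[5,12] 0+39=39 <52 → l++
[6,12] 9+39=48 <52 → l++
[7,12] 12+39=51 <52 → l++
[8,12] 13+39=52 → found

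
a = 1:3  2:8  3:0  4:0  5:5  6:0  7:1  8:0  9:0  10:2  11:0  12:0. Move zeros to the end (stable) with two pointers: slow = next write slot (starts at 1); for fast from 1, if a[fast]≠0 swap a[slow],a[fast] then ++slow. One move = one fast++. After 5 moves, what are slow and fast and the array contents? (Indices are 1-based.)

slow=4, fast=6, a=[3, 8, 5, 0, 0, 0, 1, 0, 0, 2, 0, 0]

slow=1 fast=1: a[fast]=3≠0 swap→a[1]=3, slow++,fast++
slow=2 fast=2: a[fast]=8≠0 swap→a[2]=8, slow++,fast++
slow=3 fast=3: a[fast]=0, fast++
slow=3 fast=4: a[fast]=0, fast++
slow=3 fast=5: a[fast]=5≠0 swap→a[3]=5, slow++,fast++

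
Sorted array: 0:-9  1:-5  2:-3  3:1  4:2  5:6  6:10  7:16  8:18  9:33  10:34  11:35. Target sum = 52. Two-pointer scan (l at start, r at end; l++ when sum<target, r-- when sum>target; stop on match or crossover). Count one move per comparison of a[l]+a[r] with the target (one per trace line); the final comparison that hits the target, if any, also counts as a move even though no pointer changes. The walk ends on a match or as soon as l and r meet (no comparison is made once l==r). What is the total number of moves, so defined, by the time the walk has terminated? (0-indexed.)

[0,11] -9+35=26 <52 → l++
[1,11] -5+35=30 <52 → l++
[2,11] -3+35=32 <52 → l++
[3,11] 1+35=36 <52 → l++
[4,11] 2+35=37 <52 → l++
[5,11] 6+35=41 <52 → l++
[6,11] 10+35=45 <52 → l++
[7,11] 16+35=51 <52 → l++
[8,11] 18+35=53 >52 → r--
[8,10] 18+34=52 → found

10 moves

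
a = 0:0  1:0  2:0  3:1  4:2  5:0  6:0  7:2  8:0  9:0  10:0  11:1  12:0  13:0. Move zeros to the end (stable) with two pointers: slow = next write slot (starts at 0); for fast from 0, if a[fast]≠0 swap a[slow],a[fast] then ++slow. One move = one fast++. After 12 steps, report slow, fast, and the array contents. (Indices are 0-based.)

slow=4, fast=12, a=[1, 2, 2, 1, 0, 0, 0, 0, 0, 0, 0, 0, 0, 0]

(s=0,f=0) a[fast]=0 → fast++
(s=0,f=1) a[fast]=0 → fast++
(s=0,f=2) a[fast]=0 → fast++
(s=0,f=3) a[fast]=1≠0 swap→a[0]=1 → slow++,fast++
(s=1,f=4) a[fast]=2≠0 swap→a[1]=2 → slow++,fast++
(s=2,f=5) a[fast]=0 → fast++
(s=2,f=6) a[fast]=0 → fast++
(s=2,f=7) a[fast]=2≠0 swap→a[2]=2 → slow++,fast++
(s=3,f=8) a[fast]=0 → fast++
(s=3,f=9) a[fast]=0 → fast++
(s=3,f=10) a[fast]=0 → fast++
(s=3,f=11) a[fast]=1≠0 swap→a[3]=1 → slow++,fast++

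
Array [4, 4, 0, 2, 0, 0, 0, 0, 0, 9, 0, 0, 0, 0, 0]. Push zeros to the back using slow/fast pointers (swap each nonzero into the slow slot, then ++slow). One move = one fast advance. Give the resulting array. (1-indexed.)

[4, 4, 2, 9, 0, 0, 0, 0, 0, 0, 0, 0, 0, 0, 0]

slow=1 fast=1: a[fast]=4≠0 swap→a[1]=4, slow++,fast++
slow=2 fast=2: a[fast]=4≠0 swap→a[2]=4, slow++,fast++
slow=3 fast=3: a[fast]=0, fast++
slow=3 fast=4: a[fast]=2≠0 swap→a[3]=2, slow++,fast++
slow=4 fast=5: a[fast]=0, fast++
slow=4 fast=6: a[fast]=0, fast++
slow=4 fast=7: a[fast]=0, fast++
slow=4 fast=8: a[fast]=0, fast++
slow=4 fast=9: a[fast]=0, fast++
slow=4 fast=10: a[fast]=9≠0 swap→a[4]=9, slow++,fast++
slow=5 fast=11: a[fast]=0, fast++
slow=5 fast=12: a[fast]=0, fast++
slow=5 fast=13: a[fast]=0, fast++
slow=5 fast=14: a[fast]=0, fast++
slow=5 fast=15: a[fast]=0, fast++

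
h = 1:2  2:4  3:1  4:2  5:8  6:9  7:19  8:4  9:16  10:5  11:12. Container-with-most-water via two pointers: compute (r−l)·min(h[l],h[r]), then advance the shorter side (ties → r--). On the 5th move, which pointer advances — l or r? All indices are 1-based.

l=1 r=11: min(2,12)*10=20 best=20 *, l++
l=2 r=11: min(4,12)*9=36 best=36 *, l++
l=3 r=11: min(1,12)*8=8 best=36, l++
l=4 r=11: min(2,12)*7=14 best=36, l++
l=5 r=11: min(8,12)*6=48 best=48 *, l++

l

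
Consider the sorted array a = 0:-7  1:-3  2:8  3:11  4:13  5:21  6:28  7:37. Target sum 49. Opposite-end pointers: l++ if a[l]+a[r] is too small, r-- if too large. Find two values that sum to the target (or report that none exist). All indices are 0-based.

(21, 28)

[0,7] -7+37=30 <49 → l++
[1,7] -3+37=34 <49 → l++
[2,7] 8+37=45 <49 → l++
[3,7] 11+37=48 <49 → l++
[4,7] 13+37=50 >49 → r--
[4,6] 13+28=41 <49 → l++
[5,6] 21+28=49 → found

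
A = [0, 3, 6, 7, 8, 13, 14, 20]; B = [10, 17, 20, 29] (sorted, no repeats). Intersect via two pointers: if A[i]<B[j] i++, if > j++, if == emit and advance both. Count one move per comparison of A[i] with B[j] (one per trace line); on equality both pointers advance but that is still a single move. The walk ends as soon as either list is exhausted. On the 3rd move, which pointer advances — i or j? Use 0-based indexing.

i=0 j=0: 0<10, i++
i=1 j=0: 3<10, i++
i=2 j=0: 6<10, i++

i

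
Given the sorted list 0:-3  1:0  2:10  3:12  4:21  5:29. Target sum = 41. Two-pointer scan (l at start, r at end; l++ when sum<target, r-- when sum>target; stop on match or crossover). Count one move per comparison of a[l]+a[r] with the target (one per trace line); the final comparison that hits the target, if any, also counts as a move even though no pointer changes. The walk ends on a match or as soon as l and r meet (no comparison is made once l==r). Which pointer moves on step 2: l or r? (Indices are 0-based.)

[0,5] -3+29=26 <41 → l++
[1,5] 0+29=29 <41 → l++

l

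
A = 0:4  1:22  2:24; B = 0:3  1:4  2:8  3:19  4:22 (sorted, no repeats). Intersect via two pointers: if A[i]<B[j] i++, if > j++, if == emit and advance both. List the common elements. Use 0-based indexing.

[i=0,j=0] 4>3 → j++
[i=0,j=1] 4==4 emit → i++,j++
[i=1,j=2] 22>8 → j++
[i=1,j=3] 22>19 → j++
[i=1,j=4] 22==22 emit → i++,j++

intersection = [4, 22]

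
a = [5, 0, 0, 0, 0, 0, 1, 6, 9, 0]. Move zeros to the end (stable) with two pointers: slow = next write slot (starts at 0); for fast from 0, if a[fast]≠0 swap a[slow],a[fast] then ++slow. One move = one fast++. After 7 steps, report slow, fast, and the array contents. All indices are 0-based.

(s=0,f=0) a[fast]=5≠0 swap→a[0]=5 → slow++,fast++
(s=1,f=1) a[fast]=0 → fast++
(s=1,f=2) a[fast]=0 → fast++
(s=1,f=3) a[fast]=0 → fast++
(s=1,f=4) a[fast]=0 → fast++
(s=1,f=5) a[fast]=0 → fast++
(s=1,f=6) a[fast]=1≠0 swap→a[1]=1 → slow++,fast++

slow=2, fast=7, a=[5, 1, 0, 0, 0, 0, 0, 6, 9, 0]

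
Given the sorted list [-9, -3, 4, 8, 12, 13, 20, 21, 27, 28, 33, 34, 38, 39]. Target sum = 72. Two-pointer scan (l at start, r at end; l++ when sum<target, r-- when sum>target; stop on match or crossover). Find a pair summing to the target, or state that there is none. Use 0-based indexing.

l=0 r=13: -9+39=30 <72, l++
l=1 r=13: -3+39=36 <72, l++
l=2 r=13: 4+39=43 <72, l++
l=3 r=13: 8+39=47 <72, l++
l=4 r=13: 12+39=51 <72, l++
l=5 r=13: 13+39=52 <72, l++
l=6 r=13: 20+39=59 <72, l++
l=7 r=13: 21+39=60 <72, l++
l=8 r=13: 27+39=66 <72, l++
l=9 r=13: 28+39=67 <72, l++
l=10 r=13: 33+39=72, found

(33, 39)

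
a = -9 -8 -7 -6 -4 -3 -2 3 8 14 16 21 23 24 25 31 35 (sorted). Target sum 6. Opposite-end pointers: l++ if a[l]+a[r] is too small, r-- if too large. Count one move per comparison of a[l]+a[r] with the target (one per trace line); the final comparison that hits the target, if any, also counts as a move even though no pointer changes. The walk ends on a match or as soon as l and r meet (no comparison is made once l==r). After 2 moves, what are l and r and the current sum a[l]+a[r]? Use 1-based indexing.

l=1 r=17: -9+35=26 >6, r--
l=1 r=16: -9+31=22 >6, r--

l=1, r=15, sum=16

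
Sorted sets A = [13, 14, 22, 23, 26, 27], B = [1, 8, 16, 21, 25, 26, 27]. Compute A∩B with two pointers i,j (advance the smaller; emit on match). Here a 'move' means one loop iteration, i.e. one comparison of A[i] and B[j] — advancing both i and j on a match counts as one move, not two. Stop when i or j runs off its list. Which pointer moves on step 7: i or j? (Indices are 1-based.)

i=1 j=1: 13>1, j++
i=1 j=2: 13>8, j++
i=1 j=3: 13<16, i++
i=2 j=3: 14<16, i++
i=3 j=3: 22>16, j++
i=3 j=4: 22>21, j++
i=3 j=5: 22<25, i++

i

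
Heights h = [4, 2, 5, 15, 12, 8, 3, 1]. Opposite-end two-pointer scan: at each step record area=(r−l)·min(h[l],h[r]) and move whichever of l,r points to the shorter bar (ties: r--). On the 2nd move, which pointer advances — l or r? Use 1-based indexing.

r

[1,8] min(4,1)*7=7 best=7 * → r--
[1,7] min(4,3)*6=18 best=18 * → r--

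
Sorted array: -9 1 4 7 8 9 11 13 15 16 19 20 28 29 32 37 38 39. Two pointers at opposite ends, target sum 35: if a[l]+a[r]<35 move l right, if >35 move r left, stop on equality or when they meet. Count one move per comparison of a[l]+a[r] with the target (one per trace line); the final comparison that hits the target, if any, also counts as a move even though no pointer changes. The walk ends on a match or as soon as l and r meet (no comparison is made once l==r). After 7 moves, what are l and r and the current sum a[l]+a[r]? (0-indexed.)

l=3, r=13, sum=36

l=0 r=17: -9+39=30 <35, l++
l=1 r=17: 1+39=40 >35, r--
l=1 r=16: 1+38=39 >35, r--
l=1 r=15: 1+37=38 >35, r--
l=1 r=14: 1+32=33 <35, l++
l=2 r=14: 4+32=36 >35, r--
l=2 r=13: 4+29=33 <35, l++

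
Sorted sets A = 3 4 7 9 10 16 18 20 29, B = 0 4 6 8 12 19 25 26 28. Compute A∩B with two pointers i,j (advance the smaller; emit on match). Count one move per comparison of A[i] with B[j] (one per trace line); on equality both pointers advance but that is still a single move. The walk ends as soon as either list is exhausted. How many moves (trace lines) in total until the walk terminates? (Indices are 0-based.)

i=0 j=0: 3>0, j++
i=0 j=1: 3<4, i++
i=1 j=1: 4==4 emit, i++,j++
i=2 j=2: 7>6, j++
i=2 j=3: 7<8, i++
i=3 j=3: 9>8, j++
i=3 j=4: 9<12, i++
i=4 j=4: 10<12, i++
i=5 j=4: 16>12, j++
i=5 j=5: 16<19, i++
i=6 j=5: 18<19, i++
i=7 j=5: 20>19, j++
i=7 j=6: 20<25, i++
i=8 j=6: 29>25, j++
i=8 j=7: 29>26, j++
i=8 j=8: 29>28, j++

16 moves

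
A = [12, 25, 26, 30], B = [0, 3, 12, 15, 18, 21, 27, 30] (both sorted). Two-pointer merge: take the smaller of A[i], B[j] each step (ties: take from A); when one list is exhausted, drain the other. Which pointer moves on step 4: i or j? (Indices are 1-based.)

i=1 j=1: A[i]=12>B[j]=0 take 0, j++
i=1 j=2: A[i]=12>B[j]=3 take 3, j++
i=1 j=3: A[i]=12<=B[j]=12 take 12, i++
i=2 j=3: A[i]=25>B[j]=12 take 12, j++

j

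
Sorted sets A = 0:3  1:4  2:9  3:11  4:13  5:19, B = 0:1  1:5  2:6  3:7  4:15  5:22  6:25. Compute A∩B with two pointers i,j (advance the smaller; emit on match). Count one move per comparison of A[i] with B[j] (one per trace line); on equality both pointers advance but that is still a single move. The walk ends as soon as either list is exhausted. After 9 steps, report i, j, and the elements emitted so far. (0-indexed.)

i=5, j=4, emitted=[]

[i=0,j=0] 3>1 → j++
[i=0,j=1] 3<5 → i++
[i=1,j=1] 4<5 → i++
[i=2,j=1] 9>5 → j++
[i=2,j=2] 9>6 → j++
[i=2,j=3] 9>7 → j++
[i=2,j=4] 9<15 → i++
[i=3,j=4] 11<15 → i++
[i=4,j=4] 13<15 → i++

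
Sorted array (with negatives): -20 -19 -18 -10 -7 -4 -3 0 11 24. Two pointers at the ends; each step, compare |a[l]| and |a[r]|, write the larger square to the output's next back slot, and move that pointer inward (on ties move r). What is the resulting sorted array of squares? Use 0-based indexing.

[0, 9, 16, 49, 100, 121, 324, 361, 400, 576]

l=0 r=9: |-20|<=|24| out[9]=576, r--
l=0 r=8: |-20|>|11| out[8]=400, l++
l=1 r=8: |-19|>|11| out[7]=361, l++
l=2 r=8: |-18|>|11| out[6]=324, l++
l=3 r=8: |-10|<=|11| out[5]=121, r--
l=3 r=7: |-10|>|0| out[4]=100, l++
l=4 r=7: |-7|>|0| out[3]=49, l++
l=5 r=7: |-4|>|0| out[2]=16, l++
l=6 r=7: |-3|>|0| out[1]=9, l++
l=7 r=7: |0|<=|0| out[0]=0, r--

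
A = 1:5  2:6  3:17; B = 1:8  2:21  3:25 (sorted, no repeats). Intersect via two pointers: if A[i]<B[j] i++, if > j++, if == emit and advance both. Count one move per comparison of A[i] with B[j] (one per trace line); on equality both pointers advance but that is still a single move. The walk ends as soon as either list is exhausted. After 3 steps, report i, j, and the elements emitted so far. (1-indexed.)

i=3, j=2, emitted=[]

i=1 j=1: 5<8, i++
i=2 j=1: 6<8, i++
i=3 j=1: 17>8, j++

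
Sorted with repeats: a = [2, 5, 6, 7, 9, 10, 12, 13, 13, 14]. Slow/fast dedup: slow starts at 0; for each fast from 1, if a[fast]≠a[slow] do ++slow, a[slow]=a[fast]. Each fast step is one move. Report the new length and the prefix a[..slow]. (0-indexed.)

length 9; prefix = [2, 5, 6, 7, 9, 10, 12, 13, 14]

slow=0 fast=1: a[fast]=5≠a[slow]=2 write a[1]=5, slow++,fast++
slow=1 fast=2: a[fast]=6≠a[slow]=5 write a[2]=6, slow++,fast++
slow=2 fast=3: a[fast]=7≠a[slow]=6 write a[3]=7, slow++,fast++
slow=3 fast=4: a[fast]=9≠a[slow]=7 write a[4]=9, slow++,fast++
slow=4 fast=5: a[fast]=10≠a[slow]=9 write a[5]=10, slow++,fast++
slow=5 fast=6: a[fast]=12≠a[slow]=10 write a[6]=12, slow++,fast++
slow=6 fast=7: a[fast]=13≠a[slow]=12 write a[7]=13, slow++,fast++
slow=7 fast=8: a[fast]=13=a[slow] dup, fast++
slow=7 fast=9: a[fast]=14≠a[slow]=13 write a[8]=14, slow++,fast++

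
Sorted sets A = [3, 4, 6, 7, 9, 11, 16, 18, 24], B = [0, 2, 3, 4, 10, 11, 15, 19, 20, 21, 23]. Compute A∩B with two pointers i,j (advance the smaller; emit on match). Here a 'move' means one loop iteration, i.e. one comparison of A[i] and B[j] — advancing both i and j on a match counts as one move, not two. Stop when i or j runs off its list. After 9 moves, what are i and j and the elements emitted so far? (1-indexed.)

i=7, j=7, emitted=[3, 4, 11]

[i=1,j=1] 3>0 → j++
[i=1,j=2] 3>2 → j++
[i=1,j=3] 3==3 emit → i++,j++
[i=2,j=4] 4==4 emit → i++,j++
[i=3,j=5] 6<10 → i++
[i=4,j=5] 7<10 → i++
[i=5,j=5] 9<10 → i++
[i=6,j=5] 11>10 → j++
[i=6,j=6] 11==11 emit → i++,j++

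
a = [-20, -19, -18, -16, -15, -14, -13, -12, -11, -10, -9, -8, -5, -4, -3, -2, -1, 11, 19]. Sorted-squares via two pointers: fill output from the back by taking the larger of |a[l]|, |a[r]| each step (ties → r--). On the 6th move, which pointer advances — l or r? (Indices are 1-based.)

l

[1,19] |-20|>|19| out[19]=400 → l++
[2,19] |-19|<=|19| out[18]=361 → r--
[2,18] |-19|>|11| out[17]=361 → l++
[3,18] |-18|>|11| out[16]=324 → l++
[4,18] |-16|>|11| out[15]=256 → l++
[5,18] |-15|>|11| out[14]=225 → l++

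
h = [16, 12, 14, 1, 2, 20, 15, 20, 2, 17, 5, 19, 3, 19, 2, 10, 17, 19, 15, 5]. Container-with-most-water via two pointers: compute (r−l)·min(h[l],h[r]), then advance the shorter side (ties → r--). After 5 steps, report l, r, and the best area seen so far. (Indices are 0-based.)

l=3, r=17, best area=272

[0,19] min(16,5)*19=95 best=95 * → r--
[0,18] min(16,15)*18=270 best=270 * → r--
[0,17] min(16,19)*17=272 best=272 * → l++
[1,17] min(12,19)*16=192 best=272 → l++
[2,17] min(14,19)*15=210 best=272 → l++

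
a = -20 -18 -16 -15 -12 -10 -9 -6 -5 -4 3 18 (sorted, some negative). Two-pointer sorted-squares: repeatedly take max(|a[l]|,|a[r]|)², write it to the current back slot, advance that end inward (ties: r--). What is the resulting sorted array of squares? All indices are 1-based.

[9, 16, 25, 36, 81, 100, 144, 225, 256, 324, 324, 400]

[1,12] |-20|>|18| out[12]=400 → l++
[2,12] |-18|<=|18| out[11]=324 → r--
[2,11] |-18|>|3| out[10]=324 → l++
[3,11] |-16|>|3| out[9]=256 → l++
[4,11] |-15|>|3| out[8]=225 → l++
[5,11] |-12|>|3| out[7]=144 → l++
[6,11] |-10|>|3| out[6]=100 → l++
[7,11] |-9|>|3| out[5]=81 → l++
[8,11] |-6|>|3| out[4]=36 → l++
[9,11] |-5|>|3| out[3]=25 → l++
[10,11] |-4|>|3| out[2]=16 → l++
[11,11] |3|<=|3| out[1]=9 → r--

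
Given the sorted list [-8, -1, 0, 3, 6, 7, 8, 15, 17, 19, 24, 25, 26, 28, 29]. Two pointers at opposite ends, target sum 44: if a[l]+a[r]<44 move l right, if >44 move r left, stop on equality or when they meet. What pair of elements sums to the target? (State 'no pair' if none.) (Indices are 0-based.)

(15, 29)

[0,14] -8+29=21 <44 → l++
[1,14] -1+29=28 <44 → l++
[2,14] 0+29=29 <44 → l++
[3,14] 3+29=32 <44 → l++
[4,14] 6+29=35 <44 → l++
[5,14] 7+29=36 <44 → l++
[6,14] 8+29=37 <44 → l++
[7,14] 15+29=44 → found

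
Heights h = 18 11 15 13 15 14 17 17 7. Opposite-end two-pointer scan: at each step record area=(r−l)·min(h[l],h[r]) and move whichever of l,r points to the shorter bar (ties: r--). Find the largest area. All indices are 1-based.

max area = 119

[1,9] min(18,7)*8=56 best=56 * → r--
[1,8] min(18,17)*7=119 best=119 * → r--
[1,7] min(18,17)*6=102 best=119 → r--
[1,6] min(18,14)*5=70 best=119 → r--
[1,5] min(18,15)*4=60 best=119 → r--
[1,4] min(18,13)*3=39 best=119 → r--
[1,3] min(18,15)*2=30 best=119 → r--
[1,2] min(18,11)*1=11 best=119 → r--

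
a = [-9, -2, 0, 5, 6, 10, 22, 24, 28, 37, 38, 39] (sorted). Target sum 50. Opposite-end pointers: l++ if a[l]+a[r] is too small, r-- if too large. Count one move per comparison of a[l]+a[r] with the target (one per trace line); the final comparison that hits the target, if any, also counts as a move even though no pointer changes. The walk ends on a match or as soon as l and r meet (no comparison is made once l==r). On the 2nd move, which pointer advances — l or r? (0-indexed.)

l

l=0 r=11: -9+39=30 <50, l++
l=1 r=11: -2+39=37 <50, l++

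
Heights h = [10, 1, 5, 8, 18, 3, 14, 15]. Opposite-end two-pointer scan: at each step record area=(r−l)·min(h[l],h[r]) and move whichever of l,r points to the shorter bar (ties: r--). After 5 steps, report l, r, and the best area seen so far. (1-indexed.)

l=5, r=7, best area=70

l=1 r=8: min(10,15)*7=70 best=70 *, l++
l=2 r=8: min(1,15)*6=6 best=70, l++
l=3 r=8: min(5,15)*5=25 best=70, l++
l=4 r=8: min(8,15)*4=32 best=70, l++
l=5 r=8: min(18,15)*3=45 best=70, r--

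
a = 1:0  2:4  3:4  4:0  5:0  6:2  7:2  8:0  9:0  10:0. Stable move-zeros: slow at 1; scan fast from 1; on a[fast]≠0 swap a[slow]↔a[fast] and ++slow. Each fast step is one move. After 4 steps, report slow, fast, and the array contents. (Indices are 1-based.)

(s=1,f=1) a[fast]=0 → fast++
(s=1,f=2) a[fast]=4≠0 swap→a[1]=4 → slow++,fast++
(s=2,f=3) a[fast]=4≠0 swap→a[2]=4 → slow++,fast++
(s=3,f=4) a[fast]=0 → fast++

slow=3, fast=5, a=[4, 4, 0, 0, 0, 2, 2, 0, 0, 0]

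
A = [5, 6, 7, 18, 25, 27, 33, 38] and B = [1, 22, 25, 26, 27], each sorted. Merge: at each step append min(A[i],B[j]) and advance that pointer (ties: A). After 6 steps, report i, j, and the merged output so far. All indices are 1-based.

i=1 j=1: A[i]=5>B[j]=1 take 1, j++
i=1 j=2: A[i]=5<=B[j]=22 take 5, i++
i=2 j=2: A[i]=6<=B[j]=22 take 6, i++
i=3 j=2: A[i]=7<=B[j]=22 take 7, i++
i=4 j=2: A[i]=18<=B[j]=22 take 18, i++
i=5 j=2: A[i]=25>B[j]=22 take 22, j++

i=5, j=3, merged so far=[1, 5, 6, 7, 18, 22]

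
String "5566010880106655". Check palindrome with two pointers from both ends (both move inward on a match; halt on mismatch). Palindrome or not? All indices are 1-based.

l=1 r=16: '5'=='5', l++,r--
l=2 r=15: '5'=='5', l++,r--
l=3 r=14: '6'=='6', l++,r--
l=4 r=13: '6'=='6', l++,r--
l=5 r=12: '0'=='0', l++,r--
l=6 r=11: '1'=='1', l++,r--
l=7 r=10: '0'=='0', l++,r--
l=8 r=9: '8'=='8', l++,r--

palindrome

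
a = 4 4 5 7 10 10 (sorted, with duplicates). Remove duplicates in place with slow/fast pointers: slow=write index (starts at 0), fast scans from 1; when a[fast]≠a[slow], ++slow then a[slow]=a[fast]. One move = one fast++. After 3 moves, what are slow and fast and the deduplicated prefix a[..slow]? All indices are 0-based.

(s=0,f=1) a[fast]=4=a[slow] dup → fast++
(s=0,f=2) a[fast]=5≠a[slow]=4 write a[1]=5 → slow++,fast++
(s=1,f=3) a[fast]=7≠a[slow]=5 write a[2]=7 → slow++,fast++

slow=2, fast=4, prefix=[4, 5, 7]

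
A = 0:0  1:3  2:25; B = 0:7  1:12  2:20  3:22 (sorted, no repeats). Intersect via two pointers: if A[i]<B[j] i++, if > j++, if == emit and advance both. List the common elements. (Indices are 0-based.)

[i=0,j=0] 0<7 → i++
[i=1,j=0] 3<7 → i++
[i=2,j=0] 25>7 → j++
[i=2,j=1] 25>12 → j++
[i=2,j=2] 25>20 → j++
[i=2,j=3] 25>22 → j++

intersection = []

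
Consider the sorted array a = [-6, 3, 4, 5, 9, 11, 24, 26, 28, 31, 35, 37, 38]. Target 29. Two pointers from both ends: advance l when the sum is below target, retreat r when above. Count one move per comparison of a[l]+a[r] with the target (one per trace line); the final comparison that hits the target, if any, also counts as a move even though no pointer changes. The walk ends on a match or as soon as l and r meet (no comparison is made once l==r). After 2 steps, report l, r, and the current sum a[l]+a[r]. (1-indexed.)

l=1, r=11, sum=29

l=1 r=13: -6+38=32 >29, r--
l=1 r=12: -6+37=31 >29, r--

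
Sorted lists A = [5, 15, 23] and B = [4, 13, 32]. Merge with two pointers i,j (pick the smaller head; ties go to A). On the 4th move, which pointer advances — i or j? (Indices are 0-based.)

[i=0,j=0] A[i]=5>B[j]=4 take 4 → j++
[i=0,j=1] A[i]=5<=B[j]=13 take 5 → i++
[i=1,j=1] A[i]=15>B[j]=13 take 13 → j++
[i=1,j=2] A[i]=15<=B[j]=32 take 15 → i++

i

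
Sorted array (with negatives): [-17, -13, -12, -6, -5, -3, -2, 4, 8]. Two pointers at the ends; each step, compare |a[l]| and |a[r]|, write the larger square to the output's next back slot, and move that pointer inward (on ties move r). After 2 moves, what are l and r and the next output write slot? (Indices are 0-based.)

[0,8] |-17|>|8| out[8]=289 → l++
[1,8] |-13|>|8| out[7]=169 → l++

l=2, r=8, next write slot=6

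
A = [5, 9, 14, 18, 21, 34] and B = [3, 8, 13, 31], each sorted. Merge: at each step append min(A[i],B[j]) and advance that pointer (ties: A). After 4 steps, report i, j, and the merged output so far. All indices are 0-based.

i=2, j=2, merged so far=[3, 5, 8, 9]

i=0 j=0: A[i]=5>B[j]=3 take 3, j++
i=0 j=1: A[i]=5<=B[j]=8 take 5, i++
i=1 j=1: A[i]=9>B[j]=8 take 8, j++
i=1 j=2: A[i]=9<=B[j]=13 take 9, i++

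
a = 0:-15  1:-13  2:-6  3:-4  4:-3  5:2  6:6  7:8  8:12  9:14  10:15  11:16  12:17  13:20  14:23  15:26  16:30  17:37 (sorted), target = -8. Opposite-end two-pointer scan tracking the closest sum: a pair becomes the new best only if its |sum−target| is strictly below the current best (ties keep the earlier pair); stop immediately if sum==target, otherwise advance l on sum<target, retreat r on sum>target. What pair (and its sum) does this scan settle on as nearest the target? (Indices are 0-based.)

l=0 r=17: -15+37=22 d=30 *, r--
l=0 r=16: -15+30=15 d=23 *, r--
l=0 r=15: -15+26=11 d=19 *, r--
l=0 r=14: -15+23=8 d=16 *, r--
l=0 r=13: -15+20=5 d=13 *, r--
l=0 r=12: -15+17=2 d=10 *, r--
l=0 r=11: -15+16=1 d=9 *, r--
l=0 r=10: -15+15=0 d=8 *, r--
l=0 r=9: -15+14=-1 d=7 *, r--
l=0 r=8: -15+12=-3 d=5 *, r--
l=0 r=7: -15+8=-7 d=1 *, r--
l=0 r=6: -15+6=-9 d=1, l++
l=1 r=6: -13+6=-7 d=1, r--
l=1 r=5: -13+2=-11 d=3, l++
l=2 r=5: -6+2=-4 d=4, r--
l=2 r=4: -6+-3=-9 d=1, l++
l=3 r=4: -4+-3=-7 d=1, r--

pair (-15, 8) with sum -7 (|Δ|=1)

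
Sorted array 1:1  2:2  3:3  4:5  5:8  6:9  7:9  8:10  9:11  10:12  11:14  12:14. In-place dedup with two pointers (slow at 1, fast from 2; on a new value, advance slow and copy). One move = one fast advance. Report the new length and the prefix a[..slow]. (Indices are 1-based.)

length 10; prefix = [1, 2, 3, 5, 8, 9, 10, 11, 12, 14]

(s=1,f=2) a[fast]=2≠a[slow]=1 write a[2]=2 → slow++,fast++
(s=2,f=3) a[fast]=3≠a[slow]=2 write a[3]=3 → slow++,fast++
(s=3,f=4) a[fast]=5≠a[slow]=3 write a[4]=5 → slow++,fast++
(s=4,f=5) a[fast]=8≠a[slow]=5 write a[5]=8 → slow++,fast++
(s=5,f=6) a[fast]=9≠a[slow]=8 write a[6]=9 → slow++,fast++
(s=6,f=7) a[fast]=9=a[slow] dup → fast++
(s=6,f=8) a[fast]=10≠a[slow]=9 write a[7]=10 → slow++,fast++
(s=7,f=9) a[fast]=11≠a[slow]=10 write a[8]=11 → slow++,fast++
(s=8,f=10) a[fast]=12≠a[slow]=11 write a[9]=12 → slow++,fast++
(s=9,f=11) a[fast]=14≠a[slow]=12 write a[10]=14 → slow++,fast++
(s=10,f=12) a[fast]=14=a[slow] dup → fast++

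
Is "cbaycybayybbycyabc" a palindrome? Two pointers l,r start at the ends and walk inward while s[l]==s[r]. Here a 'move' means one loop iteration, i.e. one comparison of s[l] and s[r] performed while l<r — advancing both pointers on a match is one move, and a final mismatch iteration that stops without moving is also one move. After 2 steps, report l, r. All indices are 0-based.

l=0 r=17: 'c'=='c', l++,r--
l=1 r=16: 'b'=='b', l++,r--

l=2, r=15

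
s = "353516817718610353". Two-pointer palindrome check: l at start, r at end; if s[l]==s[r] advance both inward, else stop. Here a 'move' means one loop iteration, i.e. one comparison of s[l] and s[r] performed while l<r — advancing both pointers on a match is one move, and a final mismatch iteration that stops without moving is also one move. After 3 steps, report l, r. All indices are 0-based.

l=3, r=14

l=0 r=17: '3'=='3', l++,r--
l=1 r=16: '5'=='5', l++,r--
l=2 r=15: '3'=='3', l++,r--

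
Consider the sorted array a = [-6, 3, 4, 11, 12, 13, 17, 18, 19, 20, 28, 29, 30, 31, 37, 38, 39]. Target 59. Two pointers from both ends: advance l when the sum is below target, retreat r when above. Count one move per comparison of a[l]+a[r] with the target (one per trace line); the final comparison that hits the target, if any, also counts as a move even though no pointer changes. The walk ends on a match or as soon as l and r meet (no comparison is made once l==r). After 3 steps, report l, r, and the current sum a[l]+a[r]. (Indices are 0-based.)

l=0 r=16: -6+39=33 <59, l++
l=1 r=16: 3+39=42 <59, l++
l=2 r=16: 4+39=43 <59, l++

l=3, r=16, sum=50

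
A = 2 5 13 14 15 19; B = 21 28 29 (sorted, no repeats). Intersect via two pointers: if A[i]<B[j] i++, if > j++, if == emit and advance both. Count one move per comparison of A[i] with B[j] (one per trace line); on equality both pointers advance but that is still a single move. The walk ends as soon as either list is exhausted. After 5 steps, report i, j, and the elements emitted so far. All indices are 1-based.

i=6, j=1, emitted=[]

i=1 j=1: 2<21, i++
i=2 j=1: 5<21, i++
i=3 j=1: 13<21, i++
i=4 j=1: 14<21, i++
i=5 j=1: 15<21, i++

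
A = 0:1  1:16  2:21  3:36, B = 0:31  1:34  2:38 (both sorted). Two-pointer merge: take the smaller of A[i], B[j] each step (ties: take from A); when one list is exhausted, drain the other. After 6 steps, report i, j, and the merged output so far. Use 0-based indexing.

i=4, j=2, merged so far=[1, 16, 21, 31, 34, 36]

[i=0,j=0] A[i]=1<=B[j]=31 take 1 → i++
[i=1,j=0] A[i]=16<=B[j]=31 take 16 → i++
[i=2,j=0] A[i]=21<=B[j]=31 take 21 → i++
[i=3,j=0] A[i]=36>B[j]=31 take 31 → j++
[i=3,j=1] A[i]=36>B[j]=34 take 34 → j++
[i=3,j=2] A[i]=36<=B[j]=38 take 36 → i++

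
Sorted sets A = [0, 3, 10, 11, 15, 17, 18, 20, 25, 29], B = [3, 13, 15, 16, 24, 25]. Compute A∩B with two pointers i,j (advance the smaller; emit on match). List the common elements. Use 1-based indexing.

intersection = [3, 15, 25]

[i=1,j=1] 0<3 → i++
[i=2,j=1] 3==3 emit → i++,j++
[i=3,j=2] 10<13 → i++
[i=4,j=2] 11<13 → i++
[i=5,j=2] 15>13 → j++
[i=5,j=3] 15==15 emit → i++,j++
[i=6,j=4] 17>16 → j++
[i=6,j=5] 17<24 → i++
[i=7,j=5] 18<24 → i++
[i=8,j=5] 20<24 → i++
[i=9,j=5] 25>24 → j++
[i=9,j=6] 25==25 emit → i++,j++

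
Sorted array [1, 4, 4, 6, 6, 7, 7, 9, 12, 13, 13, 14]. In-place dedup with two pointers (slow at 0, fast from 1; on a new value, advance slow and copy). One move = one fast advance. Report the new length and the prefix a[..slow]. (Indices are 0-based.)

(s=0,f=1) a[fast]=4≠a[slow]=1 write a[1]=4 → slow++,fast++
(s=1,f=2) a[fast]=4=a[slow] dup → fast++
(s=1,f=3) a[fast]=6≠a[slow]=4 write a[2]=6 → slow++,fast++
(s=2,f=4) a[fast]=6=a[slow] dup → fast++
(s=2,f=5) a[fast]=7≠a[slow]=6 write a[3]=7 → slow++,fast++
(s=3,f=6) a[fast]=7=a[slow] dup → fast++
(s=3,f=7) a[fast]=9≠a[slow]=7 write a[4]=9 → slow++,fast++
(s=4,f=8) a[fast]=12≠a[slow]=9 write a[5]=12 → slow++,fast++
(s=5,f=9) a[fast]=13≠a[slow]=12 write a[6]=13 → slow++,fast++
(s=6,f=10) a[fast]=13=a[slow] dup → fast++
(s=6,f=11) a[fast]=14≠a[slow]=13 write a[7]=14 → slow++,fast++

length 8; prefix = [1, 4, 6, 7, 9, 12, 13, 14]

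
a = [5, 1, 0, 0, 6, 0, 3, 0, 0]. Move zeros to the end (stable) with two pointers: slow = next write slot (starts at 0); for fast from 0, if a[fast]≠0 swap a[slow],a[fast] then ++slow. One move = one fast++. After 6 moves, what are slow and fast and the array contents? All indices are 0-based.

slow=0 fast=0: a[fast]=5≠0 swap→a[0]=5, slow++,fast++
slow=1 fast=1: a[fast]=1≠0 swap→a[1]=1, slow++,fast++
slow=2 fast=2: a[fast]=0, fast++
slow=2 fast=3: a[fast]=0, fast++
slow=2 fast=4: a[fast]=6≠0 swap→a[2]=6, slow++,fast++
slow=3 fast=5: a[fast]=0, fast++

slow=3, fast=6, a=[5, 1, 6, 0, 0, 0, 3, 0, 0]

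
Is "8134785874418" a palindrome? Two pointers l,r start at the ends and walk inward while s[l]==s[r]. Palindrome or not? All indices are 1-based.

not a palindrome (mismatch at 3,11)

l=1 r=13: '8'=='8', l++,r--
l=2 r=12: '1'=='1', l++,r--
l=3 r=11: '3'!='4', stop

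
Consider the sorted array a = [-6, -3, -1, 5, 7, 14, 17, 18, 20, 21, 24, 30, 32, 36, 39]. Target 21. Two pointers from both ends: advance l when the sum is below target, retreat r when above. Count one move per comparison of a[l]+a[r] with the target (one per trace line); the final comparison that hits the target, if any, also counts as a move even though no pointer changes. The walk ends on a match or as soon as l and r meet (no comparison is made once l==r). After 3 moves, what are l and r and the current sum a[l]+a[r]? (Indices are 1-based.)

[1,15] -6+39=33 >21 → r--
[1,14] -6+36=30 >21 → r--
[1,13] -6+32=26 >21 → r--

l=1, r=12, sum=24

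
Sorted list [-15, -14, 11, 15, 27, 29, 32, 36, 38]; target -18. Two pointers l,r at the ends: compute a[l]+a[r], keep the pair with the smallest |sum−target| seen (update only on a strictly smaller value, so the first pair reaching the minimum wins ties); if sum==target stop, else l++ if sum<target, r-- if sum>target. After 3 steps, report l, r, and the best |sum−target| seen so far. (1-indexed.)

l=1, r=6, best |Δ|=35

[1,9] -15+38=23 d=41 * → r--
[1,8] -15+36=21 d=39 * → r--
[1,7] -15+32=17 d=35 * → r--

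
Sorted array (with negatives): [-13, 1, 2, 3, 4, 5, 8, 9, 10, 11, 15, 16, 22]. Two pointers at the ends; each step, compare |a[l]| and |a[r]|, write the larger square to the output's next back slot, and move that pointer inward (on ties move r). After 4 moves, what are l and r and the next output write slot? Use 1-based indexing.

l=2, r=10, next write slot=9

[1,13] |-13|<=|22| out[13]=484 → r--
[1,12] |-13|<=|16| out[12]=256 → r--
[1,11] |-13|<=|15| out[11]=225 → r--
[1,10] |-13|>|11| out[10]=169 → l++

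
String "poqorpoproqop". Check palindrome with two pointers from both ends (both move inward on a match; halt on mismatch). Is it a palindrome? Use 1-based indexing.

palindrome

l=1 r=13: 'p'=='p', l++,r--
l=2 r=12: 'o'=='o', l++,r--
l=3 r=11: 'q'=='q', l++,r--
l=4 r=10: 'o'=='o', l++,r--
l=5 r=9: 'r'=='r', l++,r--
l=6 r=8: 'p'=='p', l++,r--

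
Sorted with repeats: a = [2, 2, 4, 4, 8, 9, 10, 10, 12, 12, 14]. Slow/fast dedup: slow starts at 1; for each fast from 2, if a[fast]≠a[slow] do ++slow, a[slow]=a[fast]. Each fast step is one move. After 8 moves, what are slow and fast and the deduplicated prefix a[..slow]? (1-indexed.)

(s=1,f=2) a[fast]=2=a[slow] dup → fast++
(s=1,f=3) a[fast]=4≠a[slow]=2 write a[2]=4 → slow++,fast++
(s=2,f=4) a[fast]=4=a[slow] dup → fast++
(s=2,f=5) a[fast]=8≠a[slow]=4 write a[3]=8 → slow++,fast++
(s=3,f=6) a[fast]=9≠a[slow]=8 write a[4]=9 → slow++,fast++
(s=4,f=7) a[fast]=10≠a[slow]=9 write a[5]=10 → slow++,fast++
(s=5,f=8) a[fast]=10=a[slow] dup → fast++
(s=5,f=9) a[fast]=12≠a[slow]=10 write a[6]=12 → slow++,fast++

slow=6, fast=10, prefix=[2, 4, 8, 9, 10, 12]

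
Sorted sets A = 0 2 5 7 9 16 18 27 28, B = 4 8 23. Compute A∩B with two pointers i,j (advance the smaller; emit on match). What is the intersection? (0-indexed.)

i=0 j=0: 0<4, i++
i=1 j=0: 2<4, i++
i=2 j=0: 5>4, j++
i=2 j=1: 5<8, i++
i=3 j=1: 7<8, i++
i=4 j=1: 9>8, j++
i=4 j=2: 9<23, i++
i=5 j=2: 16<23, i++
i=6 j=2: 18<23, i++
i=7 j=2: 27>23, j++

intersection = []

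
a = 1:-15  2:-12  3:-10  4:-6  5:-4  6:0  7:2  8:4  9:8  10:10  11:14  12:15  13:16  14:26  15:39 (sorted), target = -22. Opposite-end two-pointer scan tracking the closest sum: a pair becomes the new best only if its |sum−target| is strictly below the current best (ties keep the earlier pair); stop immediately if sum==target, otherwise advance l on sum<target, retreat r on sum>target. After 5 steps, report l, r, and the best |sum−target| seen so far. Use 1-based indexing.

[1,15] -15+39=24 d=46 * → r--
[1,14] -15+26=11 d=33 * → r--
[1,13] -15+16=1 d=23 * → r--
[1,12] -15+15=0 d=22 * → r--
[1,11] -15+14=-1 d=21 * → r--

l=1, r=10, best |Δ|=21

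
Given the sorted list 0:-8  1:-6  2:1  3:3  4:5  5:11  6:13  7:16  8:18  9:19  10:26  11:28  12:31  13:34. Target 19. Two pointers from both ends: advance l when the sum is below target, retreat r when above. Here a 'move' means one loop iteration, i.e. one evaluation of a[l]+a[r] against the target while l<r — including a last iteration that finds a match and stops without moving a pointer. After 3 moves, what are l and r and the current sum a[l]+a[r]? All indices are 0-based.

l=0, r=10, sum=18

[0,13] -8+34=26 >19 → r--
[0,12] -8+31=23 >19 → r--
[0,11] -8+28=20 >19 → r--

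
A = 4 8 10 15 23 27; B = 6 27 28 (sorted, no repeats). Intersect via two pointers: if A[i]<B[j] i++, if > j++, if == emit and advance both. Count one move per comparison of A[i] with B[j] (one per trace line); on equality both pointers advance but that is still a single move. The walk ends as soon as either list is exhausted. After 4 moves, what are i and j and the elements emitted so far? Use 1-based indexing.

i=4, j=2, emitted=[]

i=1 j=1: 4<6, i++
i=2 j=1: 8>6, j++
i=2 j=2: 8<27, i++
i=3 j=2: 10<27, i++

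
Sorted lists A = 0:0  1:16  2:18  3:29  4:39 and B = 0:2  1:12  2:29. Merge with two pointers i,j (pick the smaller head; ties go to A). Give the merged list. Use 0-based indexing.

[0, 2, 12, 16, 18, 29, 29, 39]

[i=0,j=0] A[i]=0<=B[j]=2 take 0 → i++
[i=1,j=0] A[i]=16>B[j]=2 take 2 → j++
[i=1,j=1] A[i]=16>B[j]=12 take 12 → j++
[i=1,j=2] A[i]=16<=B[j]=29 take 16 → i++
[i=2,j=2] A[i]=18<=B[j]=29 take 18 → i++
[i=3,j=2] A[i]=29<=B[j]=29 take 29 → i++
[i=4,j=2] A[i]=39>B[j]=29 take 29 → j++
[i=4,j=3] B done, take A[i]=39 → i++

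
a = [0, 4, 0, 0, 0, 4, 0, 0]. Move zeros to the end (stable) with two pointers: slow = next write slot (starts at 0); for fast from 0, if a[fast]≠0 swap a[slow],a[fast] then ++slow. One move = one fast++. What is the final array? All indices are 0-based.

(s=0,f=0) a[fast]=0 → fast++
(s=0,f=1) a[fast]=4≠0 swap→a[0]=4 → slow++,fast++
(s=1,f=2) a[fast]=0 → fast++
(s=1,f=3) a[fast]=0 → fast++
(s=1,f=4) a[fast]=0 → fast++
(s=1,f=5) a[fast]=4≠0 swap→a[1]=4 → slow++,fast++
(s=2,f=6) a[fast]=0 → fast++
(s=2,f=7) a[fast]=0 → fast++

[4, 4, 0, 0, 0, 0, 0, 0]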